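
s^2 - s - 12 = (s - 4)*(s + 3)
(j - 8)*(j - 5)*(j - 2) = j^3 - 15*j^2 + 66*j - 80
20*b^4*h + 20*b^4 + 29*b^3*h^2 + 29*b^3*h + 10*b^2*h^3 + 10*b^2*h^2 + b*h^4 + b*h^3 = (b + h)*(4*b + h)*(5*b + h)*(b*h + b)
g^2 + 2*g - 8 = (g - 2)*(g + 4)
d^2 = d^2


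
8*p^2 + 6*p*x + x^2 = (2*p + x)*(4*p + x)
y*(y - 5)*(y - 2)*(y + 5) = y^4 - 2*y^3 - 25*y^2 + 50*y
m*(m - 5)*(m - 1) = m^3 - 6*m^2 + 5*m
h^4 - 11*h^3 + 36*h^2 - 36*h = h*(h - 6)*(h - 3)*(h - 2)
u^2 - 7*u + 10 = (u - 5)*(u - 2)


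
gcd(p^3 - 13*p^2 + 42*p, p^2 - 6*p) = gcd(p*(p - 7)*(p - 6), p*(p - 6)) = p^2 - 6*p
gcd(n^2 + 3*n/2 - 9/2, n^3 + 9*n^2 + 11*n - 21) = n + 3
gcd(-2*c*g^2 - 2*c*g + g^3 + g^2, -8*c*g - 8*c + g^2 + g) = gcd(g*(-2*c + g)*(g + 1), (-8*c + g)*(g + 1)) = g + 1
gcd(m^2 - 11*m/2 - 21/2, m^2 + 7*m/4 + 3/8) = m + 3/2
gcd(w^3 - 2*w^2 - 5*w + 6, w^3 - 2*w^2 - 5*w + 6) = w^3 - 2*w^2 - 5*w + 6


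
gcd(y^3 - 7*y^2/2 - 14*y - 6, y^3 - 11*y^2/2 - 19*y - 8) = y^2 + 5*y/2 + 1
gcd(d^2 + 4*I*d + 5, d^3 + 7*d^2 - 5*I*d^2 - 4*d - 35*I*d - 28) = d - I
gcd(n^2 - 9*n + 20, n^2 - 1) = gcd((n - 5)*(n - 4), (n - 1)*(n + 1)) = 1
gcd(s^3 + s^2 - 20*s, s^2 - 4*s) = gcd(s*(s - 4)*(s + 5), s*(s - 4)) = s^2 - 4*s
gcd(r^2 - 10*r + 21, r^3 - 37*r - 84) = r - 7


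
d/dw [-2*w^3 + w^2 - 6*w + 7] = -6*w^2 + 2*w - 6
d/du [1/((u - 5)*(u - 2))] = (7 - 2*u)/(u^4 - 14*u^3 + 69*u^2 - 140*u + 100)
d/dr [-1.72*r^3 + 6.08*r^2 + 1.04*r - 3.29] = -5.16*r^2 + 12.16*r + 1.04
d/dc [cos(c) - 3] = -sin(c)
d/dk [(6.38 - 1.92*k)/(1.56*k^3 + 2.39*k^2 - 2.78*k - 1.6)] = (5.9904*k^3 - 25.2696*k^2 - 30.4964*k + 20.8084)/(2.4336*k^6 + 7.4568*k^5 - 2.9615*k^4 - 18.2804*k^3 + 0.0803999999999983*k^2 + 8.896*k + 2.56)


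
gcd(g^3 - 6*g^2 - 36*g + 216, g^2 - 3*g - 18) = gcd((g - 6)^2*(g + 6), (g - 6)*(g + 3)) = g - 6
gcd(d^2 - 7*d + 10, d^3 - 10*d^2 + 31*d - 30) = d^2 - 7*d + 10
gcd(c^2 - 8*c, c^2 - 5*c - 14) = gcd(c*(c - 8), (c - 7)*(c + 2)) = 1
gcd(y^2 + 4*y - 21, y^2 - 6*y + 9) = y - 3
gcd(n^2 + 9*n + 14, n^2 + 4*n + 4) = n + 2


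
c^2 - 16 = (c - 4)*(c + 4)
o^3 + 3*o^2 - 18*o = o*(o - 3)*(o + 6)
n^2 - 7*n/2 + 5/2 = (n - 5/2)*(n - 1)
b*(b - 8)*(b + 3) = b^3 - 5*b^2 - 24*b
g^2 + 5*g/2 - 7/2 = (g - 1)*(g + 7/2)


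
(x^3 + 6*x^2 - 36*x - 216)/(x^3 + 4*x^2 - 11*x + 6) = (x^2 - 36)/(x^2 - 2*x + 1)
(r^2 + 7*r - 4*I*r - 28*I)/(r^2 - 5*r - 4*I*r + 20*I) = (r + 7)/(r - 5)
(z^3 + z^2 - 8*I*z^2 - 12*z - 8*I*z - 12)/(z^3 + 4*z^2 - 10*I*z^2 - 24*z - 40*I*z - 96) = (z^2 + z*(1 - 2*I) - 2*I)/(z^2 + 4*z*(1 - I) - 16*I)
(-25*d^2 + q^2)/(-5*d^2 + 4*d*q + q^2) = (-5*d + q)/(-d + q)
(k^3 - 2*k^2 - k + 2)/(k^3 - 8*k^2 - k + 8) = (k - 2)/(k - 8)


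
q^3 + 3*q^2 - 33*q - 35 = (q - 5)*(q + 1)*(q + 7)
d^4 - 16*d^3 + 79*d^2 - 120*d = d*(d - 8)*(d - 5)*(d - 3)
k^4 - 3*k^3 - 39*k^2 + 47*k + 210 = (k - 7)*(k - 3)*(k + 2)*(k + 5)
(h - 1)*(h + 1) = h^2 - 1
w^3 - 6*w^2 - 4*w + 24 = (w - 6)*(w - 2)*(w + 2)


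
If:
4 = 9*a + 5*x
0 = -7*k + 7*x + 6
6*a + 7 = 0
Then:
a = -7/6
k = 263/70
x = 29/10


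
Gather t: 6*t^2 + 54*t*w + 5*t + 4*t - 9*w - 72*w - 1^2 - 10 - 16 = 6*t^2 + t*(54*w + 9) - 81*w - 27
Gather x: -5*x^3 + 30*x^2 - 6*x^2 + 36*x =-5*x^3 + 24*x^2 + 36*x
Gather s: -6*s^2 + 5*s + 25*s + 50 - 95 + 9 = -6*s^2 + 30*s - 36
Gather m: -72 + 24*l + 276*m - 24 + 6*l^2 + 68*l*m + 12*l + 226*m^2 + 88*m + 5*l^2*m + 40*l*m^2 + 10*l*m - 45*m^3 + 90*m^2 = 6*l^2 + 36*l - 45*m^3 + m^2*(40*l + 316) + m*(5*l^2 + 78*l + 364) - 96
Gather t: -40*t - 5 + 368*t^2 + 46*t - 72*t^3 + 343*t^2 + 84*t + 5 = -72*t^3 + 711*t^2 + 90*t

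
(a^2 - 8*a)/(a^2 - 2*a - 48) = a/(a + 6)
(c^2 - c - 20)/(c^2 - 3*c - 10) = (c + 4)/(c + 2)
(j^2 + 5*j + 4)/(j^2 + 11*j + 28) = (j + 1)/(j + 7)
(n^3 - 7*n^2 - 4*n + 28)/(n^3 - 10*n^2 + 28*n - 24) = (n^2 - 5*n - 14)/(n^2 - 8*n + 12)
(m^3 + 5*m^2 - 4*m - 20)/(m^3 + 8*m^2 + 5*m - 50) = (m + 2)/(m + 5)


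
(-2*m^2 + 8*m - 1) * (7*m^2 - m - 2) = -14*m^4 + 58*m^3 - 11*m^2 - 15*m + 2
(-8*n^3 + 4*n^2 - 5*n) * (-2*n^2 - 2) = 16*n^5 - 8*n^4 + 26*n^3 - 8*n^2 + 10*n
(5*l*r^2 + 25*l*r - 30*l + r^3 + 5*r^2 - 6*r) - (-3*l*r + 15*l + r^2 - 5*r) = 5*l*r^2 + 28*l*r - 45*l + r^3 + 4*r^2 - r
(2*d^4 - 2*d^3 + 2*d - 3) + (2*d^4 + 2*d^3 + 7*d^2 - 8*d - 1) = 4*d^4 + 7*d^2 - 6*d - 4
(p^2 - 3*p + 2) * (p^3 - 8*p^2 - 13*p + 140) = p^5 - 11*p^4 + 13*p^3 + 163*p^2 - 446*p + 280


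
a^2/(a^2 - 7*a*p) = a/(a - 7*p)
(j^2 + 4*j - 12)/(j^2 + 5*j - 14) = (j + 6)/(j + 7)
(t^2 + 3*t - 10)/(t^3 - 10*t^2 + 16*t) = (t + 5)/(t*(t - 8))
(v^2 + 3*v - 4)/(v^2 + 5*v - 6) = (v + 4)/(v + 6)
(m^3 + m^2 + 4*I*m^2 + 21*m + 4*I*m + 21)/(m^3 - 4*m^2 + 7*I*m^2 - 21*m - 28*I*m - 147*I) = (m^2 + m*(1 - 3*I) - 3*I)/(m^2 - 4*m - 21)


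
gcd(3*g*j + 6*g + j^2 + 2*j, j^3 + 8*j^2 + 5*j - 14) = j + 2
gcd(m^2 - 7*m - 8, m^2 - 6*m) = 1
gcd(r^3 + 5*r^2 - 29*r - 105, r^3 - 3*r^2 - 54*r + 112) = r + 7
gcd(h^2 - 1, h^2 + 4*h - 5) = h - 1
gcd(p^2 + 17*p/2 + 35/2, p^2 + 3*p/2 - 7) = p + 7/2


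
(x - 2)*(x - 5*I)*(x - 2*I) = x^3 - 2*x^2 - 7*I*x^2 - 10*x + 14*I*x + 20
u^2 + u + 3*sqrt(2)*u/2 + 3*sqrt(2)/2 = (u + 1)*(u + 3*sqrt(2)/2)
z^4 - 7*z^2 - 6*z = z*(z - 3)*(z + 1)*(z + 2)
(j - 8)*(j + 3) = j^2 - 5*j - 24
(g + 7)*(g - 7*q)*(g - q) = g^3 - 8*g^2*q + 7*g^2 + 7*g*q^2 - 56*g*q + 49*q^2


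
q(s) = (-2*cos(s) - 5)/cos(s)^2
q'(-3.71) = 7.48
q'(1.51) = -45041.54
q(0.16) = -7.16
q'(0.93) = -42.00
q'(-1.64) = -29755.26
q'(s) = 2*(-2*cos(s) - 5)*sin(s)/cos(s)^3 + 2*sin(s)/cos(s)^2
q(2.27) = -8.96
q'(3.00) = 1.17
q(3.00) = -3.08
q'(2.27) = 25.01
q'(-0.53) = 9.23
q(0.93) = -17.34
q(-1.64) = -1016.77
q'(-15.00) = -12.58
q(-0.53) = -9.03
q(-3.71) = -4.67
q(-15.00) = -6.03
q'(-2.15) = -45.45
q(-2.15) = -13.03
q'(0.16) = -1.98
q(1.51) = -1387.33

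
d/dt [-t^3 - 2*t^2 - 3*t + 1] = -3*t^2 - 4*t - 3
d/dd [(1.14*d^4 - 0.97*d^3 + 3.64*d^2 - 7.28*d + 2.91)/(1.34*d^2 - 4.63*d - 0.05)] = (3.0552*d^5 - 17.1344*d^4 + 8.7542*d^3 - 6.9525*d^2 - 8.1628*d + 13.8373)/(1.7956*d^4 - 12.4084*d^3 + 21.3029*d^2 + 0.463*d + 0.0025)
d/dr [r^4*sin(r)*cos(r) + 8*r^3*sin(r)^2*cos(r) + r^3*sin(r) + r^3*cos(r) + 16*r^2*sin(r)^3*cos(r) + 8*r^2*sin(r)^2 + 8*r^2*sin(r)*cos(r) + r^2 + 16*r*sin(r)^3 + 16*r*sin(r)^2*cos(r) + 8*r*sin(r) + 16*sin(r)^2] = -2*r^4*sin(r)^2 + r^4 - 24*r^3*sin(r)^3 + 4*r^3*sin(r)*cos(r) + 15*r^3*sin(r) + r^3*cos(r) - 64*r^2*sin(r)^4 + 24*r^2*sin(r)^2*cos(r) + 44*r^2*sin(r)^2 + 4*r^2*sin(r)*cos(r) + 12*sqrt(2)*r^2*sin(r)*cos(r + pi/4) + 3*sqrt(2)*r^2*sin(r + pi/4) + 8*r^2 + 32*r*sin(r)^3*cos(r) + 48*sqrt(2)*r*sin(r)^2*cos(r + pi/4) + 16*sqrt(2)*r*sin(r)*sin(r + pi/4) + 32*r*sin(r) + 8*r*cos(r) + 2*r + 16*sqrt(2)*sin(r)^2*sin(r + pi/4) + 32*sin(r)*cos(r) + 8*sin(r)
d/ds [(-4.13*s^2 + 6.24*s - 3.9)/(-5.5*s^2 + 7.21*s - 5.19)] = (4.5427*s^2 - 0.0305999999999926*s - 4.2666)/(30.25*s^4 - 79.31*s^3 + 109.0741*s^2 - 74.8398*s + 26.9361)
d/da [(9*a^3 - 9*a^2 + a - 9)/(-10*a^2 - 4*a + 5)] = (-90*a^4 - 72*a^3 + 181*a^2 - 270*a - 31)/(100*a^4 + 80*a^3 - 84*a^2 - 40*a + 25)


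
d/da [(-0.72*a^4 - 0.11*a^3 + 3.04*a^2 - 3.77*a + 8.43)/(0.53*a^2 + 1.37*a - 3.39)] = (-0.7632*a^5 - 3.0175*a^4 + 9.4618*a^3 + 7.2816*a^2 - 29.547*a + 1.2312)/(0.2809*a^4 + 1.4522*a^3 - 1.7165*a^2 - 9.2886*a + 11.4921)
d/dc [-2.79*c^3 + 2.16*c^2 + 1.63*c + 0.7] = -8.37*c^2 + 4.32*c + 1.63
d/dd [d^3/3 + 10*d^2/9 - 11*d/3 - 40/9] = d^2 + 20*d/9 - 11/3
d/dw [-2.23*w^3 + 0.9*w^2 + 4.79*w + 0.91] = -6.69*w^2 + 1.8*w + 4.79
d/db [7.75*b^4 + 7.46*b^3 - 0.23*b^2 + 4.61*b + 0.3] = 31.0*b^3 + 22.38*b^2 - 0.46*b + 4.61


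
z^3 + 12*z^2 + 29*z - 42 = (z - 1)*(z + 6)*(z + 7)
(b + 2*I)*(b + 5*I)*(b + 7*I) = b^3 + 14*I*b^2 - 59*b - 70*I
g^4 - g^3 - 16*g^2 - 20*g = g*(g - 5)*(g + 2)^2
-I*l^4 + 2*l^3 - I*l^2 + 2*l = l*(l - I)*(l + 2*I)*(-I*l + 1)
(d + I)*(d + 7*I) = d^2 + 8*I*d - 7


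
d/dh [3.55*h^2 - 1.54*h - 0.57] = 7.1*h - 1.54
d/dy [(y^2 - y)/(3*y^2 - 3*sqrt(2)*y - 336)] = (-y*(y - 1)*(2*y - sqrt(2)) + (1 - 2*y)*(-y^2 + sqrt(2)*y + 112))/(3*(-y^2 + sqrt(2)*y + 112)^2)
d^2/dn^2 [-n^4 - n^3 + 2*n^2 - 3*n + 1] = -12*n^2 - 6*n + 4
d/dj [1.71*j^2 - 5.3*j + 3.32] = 3.42*j - 5.3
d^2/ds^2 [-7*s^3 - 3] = -42*s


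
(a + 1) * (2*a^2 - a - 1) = 2*a^3 + a^2 - 2*a - 1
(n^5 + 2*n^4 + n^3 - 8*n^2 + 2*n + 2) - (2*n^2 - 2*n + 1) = n^5 + 2*n^4 + n^3 - 10*n^2 + 4*n + 1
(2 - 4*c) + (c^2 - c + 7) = c^2 - 5*c + 9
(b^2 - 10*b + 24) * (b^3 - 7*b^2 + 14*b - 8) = b^5 - 17*b^4 + 108*b^3 - 316*b^2 + 416*b - 192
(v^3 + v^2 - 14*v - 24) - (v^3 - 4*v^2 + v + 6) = 5*v^2 - 15*v - 30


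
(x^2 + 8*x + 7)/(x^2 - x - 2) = (x + 7)/(x - 2)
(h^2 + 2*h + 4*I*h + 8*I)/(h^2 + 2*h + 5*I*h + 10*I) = (h + 4*I)/(h + 5*I)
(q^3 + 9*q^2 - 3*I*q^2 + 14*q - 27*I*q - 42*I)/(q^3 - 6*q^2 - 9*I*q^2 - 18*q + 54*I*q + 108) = (q^2 + 9*q + 14)/(q^2 - 6*q*(1 + I) + 36*I)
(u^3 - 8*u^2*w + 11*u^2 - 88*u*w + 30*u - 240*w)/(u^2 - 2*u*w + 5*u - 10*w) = (u^2 - 8*u*w + 6*u - 48*w)/(u - 2*w)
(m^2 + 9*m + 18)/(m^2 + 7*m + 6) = (m + 3)/(m + 1)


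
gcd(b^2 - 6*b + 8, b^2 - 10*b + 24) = b - 4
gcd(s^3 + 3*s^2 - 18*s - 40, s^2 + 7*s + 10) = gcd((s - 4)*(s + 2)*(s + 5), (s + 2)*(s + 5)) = s^2 + 7*s + 10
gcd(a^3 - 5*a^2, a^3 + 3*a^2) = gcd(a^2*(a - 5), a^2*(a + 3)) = a^2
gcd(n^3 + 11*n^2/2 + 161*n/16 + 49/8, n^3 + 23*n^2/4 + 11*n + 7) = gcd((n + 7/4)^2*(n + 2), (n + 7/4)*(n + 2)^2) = n^2 + 15*n/4 + 7/2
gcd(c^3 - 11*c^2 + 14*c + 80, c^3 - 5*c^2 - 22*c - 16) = c^2 - 6*c - 16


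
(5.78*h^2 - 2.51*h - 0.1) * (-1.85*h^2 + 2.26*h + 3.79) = -10.693*h^4 + 17.7063*h^3 + 16.4186*h^2 - 9.7389*h - 0.379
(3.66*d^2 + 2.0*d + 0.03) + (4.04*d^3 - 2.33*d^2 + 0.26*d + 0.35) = 4.04*d^3 + 1.33*d^2 + 2.26*d + 0.38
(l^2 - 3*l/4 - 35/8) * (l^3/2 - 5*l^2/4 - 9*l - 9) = l^5/2 - 13*l^4/8 - 41*l^3/4 + 103*l^2/32 + 369*l/8 + 315/8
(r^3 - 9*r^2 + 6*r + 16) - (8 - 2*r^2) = r^3 - 7*r^2 + 6*r + 8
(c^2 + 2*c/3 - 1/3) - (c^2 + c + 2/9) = -c/3 - 5/9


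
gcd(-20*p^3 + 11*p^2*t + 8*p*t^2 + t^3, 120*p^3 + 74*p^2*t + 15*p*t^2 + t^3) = 20*p^2 + 9*p*t + t^2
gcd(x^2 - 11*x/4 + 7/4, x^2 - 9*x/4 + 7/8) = x - 7/4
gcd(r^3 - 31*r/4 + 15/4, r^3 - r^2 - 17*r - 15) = r + 3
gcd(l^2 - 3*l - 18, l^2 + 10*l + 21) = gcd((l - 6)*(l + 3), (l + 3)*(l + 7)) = l + 3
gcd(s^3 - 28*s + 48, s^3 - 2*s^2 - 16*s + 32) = s^2 - 6*s + 8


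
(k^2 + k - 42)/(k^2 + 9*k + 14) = (k - 6)/(k + 2)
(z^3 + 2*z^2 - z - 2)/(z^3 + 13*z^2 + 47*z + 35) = (z^2 + z - 2)/(z^2 + 12*z + 35)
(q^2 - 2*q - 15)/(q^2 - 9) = (q - 5)/(q - 3)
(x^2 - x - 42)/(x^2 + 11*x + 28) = (x^2 - x - 42)/(x^2 + 11*x + 28)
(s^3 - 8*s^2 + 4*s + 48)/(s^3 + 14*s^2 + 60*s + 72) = (s^2 - 10*s + 24)/(s^2 + 12*s + 36)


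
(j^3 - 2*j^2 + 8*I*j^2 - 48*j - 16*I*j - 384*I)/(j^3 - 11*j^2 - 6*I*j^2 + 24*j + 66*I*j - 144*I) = (j^2 + j*(6 + 8*I) + 48*I)/(j^2 + j*(-3 - 6*I) + 18*I)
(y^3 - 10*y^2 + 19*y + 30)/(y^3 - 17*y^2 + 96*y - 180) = (y + 1)/(y - 6)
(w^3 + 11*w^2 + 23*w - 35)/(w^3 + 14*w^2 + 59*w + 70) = (w - 1)/(w + 2)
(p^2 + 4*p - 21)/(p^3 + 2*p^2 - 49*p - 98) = (p - 3)/(p^2 - 5*p - 14)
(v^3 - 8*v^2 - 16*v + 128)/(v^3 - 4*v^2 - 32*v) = (v - 4)/v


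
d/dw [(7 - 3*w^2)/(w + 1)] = (3*w^2 - 6*w*(w + 1) - 7)/(w + 1)^2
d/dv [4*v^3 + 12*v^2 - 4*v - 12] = 12*v^2 + 24*v - 4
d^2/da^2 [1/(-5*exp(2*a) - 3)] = (60 - 100*exp(2*a))*exp(2*a)/(5*exp(2*a) + 3)^3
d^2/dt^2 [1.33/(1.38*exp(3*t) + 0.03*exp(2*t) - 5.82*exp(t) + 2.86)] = ((-16.5186*exp(2*t) - 0.1596*exp(t) + 7.7406)*(1.38*exp(3*t) + 0.03*exp(2*t) - 5.82*exp(t) + 2.86) + 1.33*(4.14*exp(2*t) + 0.06*exp(t) - 5.82)*(8.28*exp(2*t) + 0.12*exp(t) - 11.64)*exp(t))*exp(t)/(1.38*exp(3*t) + 0.03*exp(2*t) - 5.82*exp(t) + 2.86)^3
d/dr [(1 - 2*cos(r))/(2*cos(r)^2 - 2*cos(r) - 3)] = 2*(2*cos(r) - cos(2*r) - 5)*sin(r)/(2*cos(r) - cos(2*r) + 2)^2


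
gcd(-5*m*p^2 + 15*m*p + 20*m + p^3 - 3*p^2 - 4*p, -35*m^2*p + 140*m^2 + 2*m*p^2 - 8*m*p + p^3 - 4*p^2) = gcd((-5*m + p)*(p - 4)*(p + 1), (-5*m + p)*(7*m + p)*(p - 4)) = -5*m*p + 20*m + p^2 - 4*p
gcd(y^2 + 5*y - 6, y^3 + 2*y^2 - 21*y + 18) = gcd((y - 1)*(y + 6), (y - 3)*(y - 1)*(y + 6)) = y^2 + 5*y - 6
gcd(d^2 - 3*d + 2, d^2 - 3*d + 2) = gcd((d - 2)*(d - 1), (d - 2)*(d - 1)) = d^2 - 3*d + 2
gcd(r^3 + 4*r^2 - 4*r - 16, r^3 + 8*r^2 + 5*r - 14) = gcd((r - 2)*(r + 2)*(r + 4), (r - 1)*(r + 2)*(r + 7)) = r + 2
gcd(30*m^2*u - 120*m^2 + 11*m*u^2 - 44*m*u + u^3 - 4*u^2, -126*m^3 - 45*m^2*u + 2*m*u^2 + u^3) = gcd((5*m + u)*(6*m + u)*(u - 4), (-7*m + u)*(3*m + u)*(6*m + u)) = 6*m + u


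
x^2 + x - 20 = (x - 4)*(x + 5)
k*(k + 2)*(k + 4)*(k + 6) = k^4 + 12*k^3 + 44*k^2 + 48*k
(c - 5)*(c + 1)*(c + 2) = c^3 - 2*c^2 - 13*c - 10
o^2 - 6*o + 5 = (o - 5)*(o - 1)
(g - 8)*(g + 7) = g^2 - g - 56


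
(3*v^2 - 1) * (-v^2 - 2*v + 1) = -3*v^4 - 6*v^3 + 4*v^2 + 2*v - 1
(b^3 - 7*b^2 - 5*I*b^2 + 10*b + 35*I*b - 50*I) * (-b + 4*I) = -b^4 + 7*b^3 + 9*I*b^3 + 10*b^2 - 63*I*b^2 - 140*b + 90*I*b + 200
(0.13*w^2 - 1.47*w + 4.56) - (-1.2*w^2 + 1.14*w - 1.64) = 1.33*w^2 - 2.61*w + 6.2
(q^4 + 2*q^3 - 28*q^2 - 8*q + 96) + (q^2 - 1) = q^4 + 2*q^3 - 27*q^2 - 8*q + 95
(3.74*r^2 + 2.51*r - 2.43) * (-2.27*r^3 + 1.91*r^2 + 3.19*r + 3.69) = -8.4898*r^5 + 1.4457*r^4 + 22.2408*r^3 + 17.1662*r^2 + 1.5102*r - 8.9667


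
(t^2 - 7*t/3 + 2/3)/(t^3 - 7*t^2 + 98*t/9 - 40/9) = 3*(3*t^2 - 7*t + 2)/(9*t^3 - 63*t^2 + 98*t - 40)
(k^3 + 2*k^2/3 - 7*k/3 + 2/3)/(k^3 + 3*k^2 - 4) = (k - 1/3)/(k + 2)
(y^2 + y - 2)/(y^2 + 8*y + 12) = (y - 1)/(y + 6)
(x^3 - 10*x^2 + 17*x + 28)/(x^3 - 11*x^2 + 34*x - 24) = (x^2 - 6*x - 7)/(x^2 - 7*x + 6)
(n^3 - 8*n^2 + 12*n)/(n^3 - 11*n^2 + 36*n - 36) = n/(n - 3)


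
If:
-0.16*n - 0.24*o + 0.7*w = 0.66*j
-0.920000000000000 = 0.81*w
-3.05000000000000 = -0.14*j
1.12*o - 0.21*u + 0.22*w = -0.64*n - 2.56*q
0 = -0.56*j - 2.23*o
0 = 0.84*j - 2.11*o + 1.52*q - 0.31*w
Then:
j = 21.79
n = -86.63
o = -5.47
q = -19.87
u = -536.55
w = -1.14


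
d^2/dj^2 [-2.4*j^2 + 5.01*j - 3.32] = -4.80000000000000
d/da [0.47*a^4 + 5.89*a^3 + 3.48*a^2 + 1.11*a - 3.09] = 1.88*a^3 + 17.67*a^2 + 6.96*a + 1.11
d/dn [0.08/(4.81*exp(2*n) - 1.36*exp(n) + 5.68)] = (0.1088 - 0.7696*exp(n))*exp(n)/(4.81*exp(2*n) - 1.36*exp(n) + 5.68)^2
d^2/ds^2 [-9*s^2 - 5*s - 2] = -18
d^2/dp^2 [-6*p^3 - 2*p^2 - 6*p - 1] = -36*p - 4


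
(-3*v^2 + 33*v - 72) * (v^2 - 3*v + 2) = -3*v^4 + 42*v^3 - 177*v^2 + 282*v - 144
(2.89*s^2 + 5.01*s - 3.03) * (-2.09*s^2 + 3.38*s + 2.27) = -6.0401*s^4 - 0.702699999999998*s^3 + 29.8268*s^2 + 1.1313*s - 6.8781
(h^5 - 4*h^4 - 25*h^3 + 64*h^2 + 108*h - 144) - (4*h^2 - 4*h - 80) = h^5 - 4*h^4 - 25*h^3 + 60*h^2 + 112*h - 64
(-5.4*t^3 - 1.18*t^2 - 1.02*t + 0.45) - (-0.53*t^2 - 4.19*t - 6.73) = -5.4*t^3 - 0.65*t^2 + 3.17*t + 7.18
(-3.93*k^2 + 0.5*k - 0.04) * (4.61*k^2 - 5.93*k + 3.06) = -18.1173*k^4 + 25.6099*k^3 - 15.1752*k^2 + 1.7672*k - 0.1224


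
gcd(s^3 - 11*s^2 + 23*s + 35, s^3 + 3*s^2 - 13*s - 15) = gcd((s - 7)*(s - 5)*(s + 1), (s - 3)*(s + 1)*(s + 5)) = s + 1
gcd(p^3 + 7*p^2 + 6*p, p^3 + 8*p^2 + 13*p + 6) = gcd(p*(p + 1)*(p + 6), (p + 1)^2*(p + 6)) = p^2 + 7*p + 6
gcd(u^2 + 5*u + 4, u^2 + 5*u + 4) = u^2 + 5*u + 4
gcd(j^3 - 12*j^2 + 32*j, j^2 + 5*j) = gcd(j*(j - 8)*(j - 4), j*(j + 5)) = j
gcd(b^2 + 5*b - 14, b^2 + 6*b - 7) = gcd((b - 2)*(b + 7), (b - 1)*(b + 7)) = b + 7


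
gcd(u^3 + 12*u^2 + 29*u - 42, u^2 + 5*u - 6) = u^2 + 5*u - 6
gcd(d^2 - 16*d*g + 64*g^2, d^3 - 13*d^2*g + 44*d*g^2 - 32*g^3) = d - 8*g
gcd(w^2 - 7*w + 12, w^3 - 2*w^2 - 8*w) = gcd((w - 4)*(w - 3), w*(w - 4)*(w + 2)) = w - 4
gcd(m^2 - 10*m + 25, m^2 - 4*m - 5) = m - 5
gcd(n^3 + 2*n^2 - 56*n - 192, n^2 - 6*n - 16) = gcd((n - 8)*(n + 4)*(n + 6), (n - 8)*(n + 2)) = n - 8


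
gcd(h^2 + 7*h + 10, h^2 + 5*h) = h + 5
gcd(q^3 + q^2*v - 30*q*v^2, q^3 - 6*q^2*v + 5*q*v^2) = q^2 - 5*q*v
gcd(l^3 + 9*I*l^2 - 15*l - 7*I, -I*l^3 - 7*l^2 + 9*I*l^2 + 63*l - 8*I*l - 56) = 1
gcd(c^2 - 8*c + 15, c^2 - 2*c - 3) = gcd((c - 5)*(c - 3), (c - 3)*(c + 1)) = c - 3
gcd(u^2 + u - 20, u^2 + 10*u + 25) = u + 5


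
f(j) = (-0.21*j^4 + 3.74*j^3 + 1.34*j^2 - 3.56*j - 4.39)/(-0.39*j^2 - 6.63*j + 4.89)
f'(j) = (0.78*j + 6.63)*(-0.21*j^4 + 3.74*j^3 + 1.34*j^2 - 3.56*j - 4.39)/(-0.39*j^2 - 6.63*j + 4.89)^2 + (-0.84*j^3 + 11.22*j^2 + 2.68*j - 3.56)/(-0.39*j^2 - 6.63*j + 4.89) = (0.1638*j^5 + 2.7183*j^4 - 53.7*j^3 + 44.5932*j^2 + 9.681*j - 46.5141)/(0.1521*j^4 + 5.1714*j^3 + 40.1427*j^2 - 64.8414*j + 23.9121)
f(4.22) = -7.29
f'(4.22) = -2.40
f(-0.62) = -0.29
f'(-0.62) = -0.28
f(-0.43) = -0.38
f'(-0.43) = -0.65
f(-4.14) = -11.45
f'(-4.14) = 7.73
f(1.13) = 0.53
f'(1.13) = -5.35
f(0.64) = -10.62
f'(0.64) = -150.31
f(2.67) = -3.60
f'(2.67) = -2.32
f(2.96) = -4.28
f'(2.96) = -2.35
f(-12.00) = -374.20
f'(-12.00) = 143.27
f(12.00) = -17.23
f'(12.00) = 0.63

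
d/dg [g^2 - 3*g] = 2*g - 3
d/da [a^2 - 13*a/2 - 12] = 2*a - 13/2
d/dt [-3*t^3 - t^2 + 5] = t*(-9*t - 2)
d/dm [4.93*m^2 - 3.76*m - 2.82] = 9.86*m - 3.76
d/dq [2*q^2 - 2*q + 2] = 4*q - 2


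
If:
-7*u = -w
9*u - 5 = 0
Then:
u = 5/9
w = 35/9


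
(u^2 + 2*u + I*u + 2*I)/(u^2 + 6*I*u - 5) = (u + 2)/(u + 5*I)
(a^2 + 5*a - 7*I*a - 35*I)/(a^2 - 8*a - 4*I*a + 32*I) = (a^2 + a*(5 - 7*I) - 35*I)/(a^2 - 4*a*(2 + I) + 32*I)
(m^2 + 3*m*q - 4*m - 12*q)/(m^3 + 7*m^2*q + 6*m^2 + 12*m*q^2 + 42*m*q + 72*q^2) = (m - 4)/(m^2 + 4*m*q + 6*m + 24*q)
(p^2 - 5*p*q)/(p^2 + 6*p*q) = (p - 5*q)/(p + 6*q)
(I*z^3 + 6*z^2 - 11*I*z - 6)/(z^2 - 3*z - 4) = (-I*z^3 - 6*z^2 + 11*I*z + 6)/(-z^2 + 3*z + 4)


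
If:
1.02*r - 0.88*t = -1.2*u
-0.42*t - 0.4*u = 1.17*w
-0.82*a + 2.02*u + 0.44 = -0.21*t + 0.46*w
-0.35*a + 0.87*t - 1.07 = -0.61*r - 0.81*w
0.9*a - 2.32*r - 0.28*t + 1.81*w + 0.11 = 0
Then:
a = -14.63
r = -1.40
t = -7.62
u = -4.40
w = 4.24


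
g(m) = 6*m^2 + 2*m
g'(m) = 12*m + 2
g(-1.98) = 19.56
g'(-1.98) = -21.76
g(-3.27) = 57.62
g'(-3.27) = -37.24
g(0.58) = 3.18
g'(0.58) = 8.96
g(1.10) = 9.46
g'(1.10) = 15.20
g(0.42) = 1.90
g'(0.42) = 7.04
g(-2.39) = 29.49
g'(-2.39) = -26.68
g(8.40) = 440.16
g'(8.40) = 102.80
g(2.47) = 41.55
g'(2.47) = 31.64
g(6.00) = 228.00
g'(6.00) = 74.00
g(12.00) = 888.00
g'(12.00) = 146.00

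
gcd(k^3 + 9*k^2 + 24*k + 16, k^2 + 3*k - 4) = k + 4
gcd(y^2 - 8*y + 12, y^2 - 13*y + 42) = y - 6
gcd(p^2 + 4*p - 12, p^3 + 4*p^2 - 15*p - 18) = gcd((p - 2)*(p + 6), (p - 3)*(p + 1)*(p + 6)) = p + 6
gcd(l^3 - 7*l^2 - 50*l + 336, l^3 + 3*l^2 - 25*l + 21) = l + 7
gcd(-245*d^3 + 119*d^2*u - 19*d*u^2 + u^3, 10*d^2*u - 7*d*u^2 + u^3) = -5*d + u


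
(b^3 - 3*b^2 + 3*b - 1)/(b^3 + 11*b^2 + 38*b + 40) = (b^3 - 3*b^2 + 3*b - 1)/(b^3 + 11*b^2 + 38*b + 40)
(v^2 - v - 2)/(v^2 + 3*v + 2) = (v - 2)/(v + 2)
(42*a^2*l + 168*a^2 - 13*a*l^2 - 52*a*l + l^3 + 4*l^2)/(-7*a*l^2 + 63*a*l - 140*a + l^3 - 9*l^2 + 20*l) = (-6*a*l - 24*a + l^2 + 4*l)/(l^2 - 9*l + 20)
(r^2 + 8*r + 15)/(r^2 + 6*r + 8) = (r^2 + 8*r + 15)/(r^2 + 6*r + 8)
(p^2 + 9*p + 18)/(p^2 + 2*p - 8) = (p^2 + 9*p + 18)/(p^2 + 2*p - 8)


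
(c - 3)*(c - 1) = c^2 - 4*c + 3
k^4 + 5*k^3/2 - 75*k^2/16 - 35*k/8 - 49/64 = (k - 7/4)*(k + 1/4)*(k + 1/2)*(k + 7/2)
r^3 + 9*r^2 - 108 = (r - 3)*(r + 6)^2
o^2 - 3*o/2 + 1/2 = (o - 1)*(o - 1/2)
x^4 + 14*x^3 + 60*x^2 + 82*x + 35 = (x + 1)^2*(x + 5)*(x + 7)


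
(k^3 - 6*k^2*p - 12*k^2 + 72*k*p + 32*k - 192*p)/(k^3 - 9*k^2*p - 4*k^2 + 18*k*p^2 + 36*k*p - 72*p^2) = (8 - k)/(-k + 3*p)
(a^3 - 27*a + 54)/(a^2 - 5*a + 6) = (a^2 + 3*a - 18)/(a - 2)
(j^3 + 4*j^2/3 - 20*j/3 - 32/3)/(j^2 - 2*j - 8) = (3*j^2 - 2*j - 16)/(3*(j - 4))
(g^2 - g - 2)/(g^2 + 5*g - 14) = (g + 1)/(g + 7)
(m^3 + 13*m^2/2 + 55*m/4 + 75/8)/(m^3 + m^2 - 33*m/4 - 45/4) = (m + 5/2)/(m - 3)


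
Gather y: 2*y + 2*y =4*y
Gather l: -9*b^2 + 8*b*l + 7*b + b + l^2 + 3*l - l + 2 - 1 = -9*b^2 + 8*b + l^2 + l*(8*b + 2) + 1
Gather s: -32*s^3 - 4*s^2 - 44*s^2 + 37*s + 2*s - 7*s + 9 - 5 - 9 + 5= -32*s^3 - 48*s^2 + 32*s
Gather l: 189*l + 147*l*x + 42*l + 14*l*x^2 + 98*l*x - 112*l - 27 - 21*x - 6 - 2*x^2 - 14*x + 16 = l*(14*x^2 + 245*x + 119) - 2*x^2 - 35*x - 17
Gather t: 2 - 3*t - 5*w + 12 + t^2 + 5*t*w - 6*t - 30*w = t^2 + t*(5*w - 9) - 35*w + 14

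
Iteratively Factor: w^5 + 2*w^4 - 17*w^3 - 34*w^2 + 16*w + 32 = (w + 2)*(w^4 - 17*w^2 + 16) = (w - 4)*(w + 2)*(w^3 + 4*w^2 - w - 4) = (w - 4)*(w - 1)*(w + 2)*(w^2 + 5*w + 4) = (w - 4)*(w - 1)*(w + 2)*(w + 4)*(w + 1)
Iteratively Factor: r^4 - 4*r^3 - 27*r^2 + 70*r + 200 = (r + 4)*(r^3 - 8*r^2 + 5*r + 50) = (r - 5)*(r + 4)*(r^2 - 3*r - 10) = (r - 5)*(r + 2)*(r + 4)*(r - 5)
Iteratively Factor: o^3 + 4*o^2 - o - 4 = (o - 1)*(o^2 + 5*o + 4) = (o - 1)*(o + 4)*(o + 1)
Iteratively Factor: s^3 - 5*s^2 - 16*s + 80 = (s + 4)*(s^2 - 9*s + 20) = (s - 4)*(s + 4)*(s - 5)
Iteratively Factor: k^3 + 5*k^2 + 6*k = (k + 3)*(k^2 + 2*k) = (k + 2)*(k + 3)*(k)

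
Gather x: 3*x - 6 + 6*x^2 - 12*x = 6*x^2 - 9*x - 6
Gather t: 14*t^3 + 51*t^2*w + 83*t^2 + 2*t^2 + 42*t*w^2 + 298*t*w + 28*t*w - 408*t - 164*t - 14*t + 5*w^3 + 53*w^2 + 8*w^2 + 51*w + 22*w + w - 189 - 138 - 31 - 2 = 14*t^3 + t^2*(51*w + 85) + t*(42*w^2 + 326*w - 586) + 5*w^3 + 61*w^2 + 74*w - 360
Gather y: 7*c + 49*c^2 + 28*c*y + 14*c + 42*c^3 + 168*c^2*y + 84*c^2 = 42*c^3 + 133*c^2 + 21*c + y*(168*c^2 + 28*c)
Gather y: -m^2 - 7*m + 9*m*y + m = -m^2 + 9*m*y - 6*m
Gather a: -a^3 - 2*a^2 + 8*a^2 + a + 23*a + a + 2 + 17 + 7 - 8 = -a^3 + 6*a^2 + 25*a + 18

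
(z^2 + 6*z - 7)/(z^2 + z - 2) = (z + 7)/(z + 2)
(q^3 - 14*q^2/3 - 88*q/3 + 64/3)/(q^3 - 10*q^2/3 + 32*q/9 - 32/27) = 9*(q^2 - 4*q - 32)/(9*q^2 - 24*q + 16)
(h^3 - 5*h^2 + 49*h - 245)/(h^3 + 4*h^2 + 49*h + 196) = (h - 5)/(h + 4)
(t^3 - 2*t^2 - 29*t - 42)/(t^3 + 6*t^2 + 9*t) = (t^2 - 5*t - 14)/(t*(t + 3))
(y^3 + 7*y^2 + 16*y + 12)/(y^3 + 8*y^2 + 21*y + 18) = (y + 2)/(y + 3)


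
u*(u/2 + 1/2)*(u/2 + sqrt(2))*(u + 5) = u^4/4 + sqrt(2)*u^3/2 + 3*u^3/2 + 5*u^2/4 + 3*sqrt(2)*u^2 + 5*sqrt(2)*u/2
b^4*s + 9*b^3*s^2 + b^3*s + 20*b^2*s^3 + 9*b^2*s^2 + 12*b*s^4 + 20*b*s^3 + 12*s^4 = (b + s)*(b + 2*s)*(b + 6*s)*(b*s + s)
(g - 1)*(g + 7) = g^2 + 6*g - 7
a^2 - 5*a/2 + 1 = (a - 2)*(a - 1/2)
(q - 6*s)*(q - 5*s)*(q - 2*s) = q^3 - 13*q^2*s + 52*q*s^2 - 60*s^3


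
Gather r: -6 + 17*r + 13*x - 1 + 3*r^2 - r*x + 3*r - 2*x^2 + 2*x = 3*r^2 + r*(20 - x) - 2*x^2 + 15*x - 7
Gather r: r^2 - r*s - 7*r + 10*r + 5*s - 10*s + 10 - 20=r^2 + r*(3 - s) - 5*s - 10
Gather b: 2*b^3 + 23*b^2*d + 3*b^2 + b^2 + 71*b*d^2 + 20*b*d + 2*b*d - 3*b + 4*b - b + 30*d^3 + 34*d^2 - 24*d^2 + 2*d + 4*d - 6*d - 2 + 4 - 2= 2*b^3 + b^2*(23*d + 4) + b*(71*d^2 + 22*d) + 30*d^3 + 10*d^2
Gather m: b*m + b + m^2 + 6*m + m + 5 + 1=b + m^2 + m*(b + 7) + 6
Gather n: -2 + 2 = 0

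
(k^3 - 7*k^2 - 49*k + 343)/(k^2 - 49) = k - 7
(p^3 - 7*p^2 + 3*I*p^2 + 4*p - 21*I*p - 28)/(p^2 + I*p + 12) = (p^2 - p*(7 + I) + 7*I)/(p - 3*I)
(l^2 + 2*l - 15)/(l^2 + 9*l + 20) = (l - 3)/(l + 4)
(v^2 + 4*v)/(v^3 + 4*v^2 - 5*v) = (v + 4)/(v^2 + 4*v - 5)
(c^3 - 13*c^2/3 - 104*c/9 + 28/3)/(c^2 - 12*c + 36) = (9*c^2 + 15*c - 14)/(9*(c - 6))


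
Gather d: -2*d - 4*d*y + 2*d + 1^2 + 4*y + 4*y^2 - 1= -4*d*y + 4*y^2 + 4*y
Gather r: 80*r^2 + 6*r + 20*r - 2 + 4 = 80*r^2 + 26*r + 2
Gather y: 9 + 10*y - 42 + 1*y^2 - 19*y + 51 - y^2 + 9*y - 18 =0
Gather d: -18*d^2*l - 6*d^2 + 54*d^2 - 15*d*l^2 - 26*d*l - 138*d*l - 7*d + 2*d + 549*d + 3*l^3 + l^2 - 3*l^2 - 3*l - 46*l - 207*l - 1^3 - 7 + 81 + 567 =d^2*(48 - 18*l) + d*(-15*l^2 - 164*l + 544) + 3*l^3 - 2*l^2 - 256*l + 640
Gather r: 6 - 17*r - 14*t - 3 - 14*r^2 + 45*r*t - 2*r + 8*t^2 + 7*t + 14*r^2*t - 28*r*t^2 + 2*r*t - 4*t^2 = r^2*(14*t - 14) + r*(-28*t^2 + 47*t - 19) + 4*t^2 - 7*t + 3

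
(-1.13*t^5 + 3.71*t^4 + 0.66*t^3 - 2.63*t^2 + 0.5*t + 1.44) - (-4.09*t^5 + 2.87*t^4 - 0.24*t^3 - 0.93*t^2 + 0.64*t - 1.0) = 2.96*t^5 + 0.84*t^4 + 0.9*t^3 - 1.7*t^2 - 0.14*t + 2.44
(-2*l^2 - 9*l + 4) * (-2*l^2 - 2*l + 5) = 4*l^4 + 22*l^3 - 53*l + 20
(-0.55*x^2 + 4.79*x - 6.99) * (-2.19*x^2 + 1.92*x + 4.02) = 1.2045*x^4 - 11.5461*x^3 + 22.2939*x^2 + 5.835*x - 28.0998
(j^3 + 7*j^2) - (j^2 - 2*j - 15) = j^3 + 6*j^2 + 2*j + 15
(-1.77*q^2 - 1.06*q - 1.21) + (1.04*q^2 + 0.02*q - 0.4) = -0.73*q^2 - 1.04*q - 1.61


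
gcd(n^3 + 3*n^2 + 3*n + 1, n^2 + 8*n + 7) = n + 1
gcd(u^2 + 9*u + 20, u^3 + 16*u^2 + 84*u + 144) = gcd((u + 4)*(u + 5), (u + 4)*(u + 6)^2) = u + 4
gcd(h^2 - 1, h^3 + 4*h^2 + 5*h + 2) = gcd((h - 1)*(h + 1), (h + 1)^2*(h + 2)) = h + 1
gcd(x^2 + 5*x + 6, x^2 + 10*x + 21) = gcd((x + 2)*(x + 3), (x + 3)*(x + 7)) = x + 3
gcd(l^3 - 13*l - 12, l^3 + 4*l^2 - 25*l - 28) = l^2 - 3*l - 4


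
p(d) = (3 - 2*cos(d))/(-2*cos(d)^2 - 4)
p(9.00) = -0.85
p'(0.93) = -0.50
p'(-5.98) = -0.14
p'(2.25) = 0.04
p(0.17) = -0.17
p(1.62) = -0.77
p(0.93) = -0.38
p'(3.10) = 0.01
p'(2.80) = 0.07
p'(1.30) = -0.61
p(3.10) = -0.83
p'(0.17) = -0.08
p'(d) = -4*(3 - 2*cos(d))*sin(d)*cos(d)/(-2*cos(d)^2 - 4)^2 + 2*sin(d)/(-2*cos(d)^2 - 4)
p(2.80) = -0.85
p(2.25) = -0.89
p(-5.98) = -0.19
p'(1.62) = -0.46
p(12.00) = -0.24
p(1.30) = -0.59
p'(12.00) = 0.28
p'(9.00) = 0.08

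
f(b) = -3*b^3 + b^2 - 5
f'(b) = -9*b^2 + 2*b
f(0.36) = -5.01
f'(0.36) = -0.45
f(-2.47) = 46.31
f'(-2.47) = -59.85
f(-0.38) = -4.69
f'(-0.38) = -2.06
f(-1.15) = 0.89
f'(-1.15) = -14.20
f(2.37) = -39.32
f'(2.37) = -45.81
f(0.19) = -4.98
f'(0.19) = 0.06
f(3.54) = -125.55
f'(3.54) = -105.70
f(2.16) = -30.57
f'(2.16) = -37.67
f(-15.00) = 10345.00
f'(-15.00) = -2055.00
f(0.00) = -5.00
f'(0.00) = 0.00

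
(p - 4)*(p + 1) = p^2 - 3*p - 4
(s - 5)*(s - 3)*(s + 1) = s^3 - 7*s^2 + 7*s + 15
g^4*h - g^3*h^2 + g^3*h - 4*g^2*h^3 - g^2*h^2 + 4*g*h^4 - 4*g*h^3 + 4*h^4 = (g - 2*h)*(g - h)*(g + 2*h)*(g*h + h)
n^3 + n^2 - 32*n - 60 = (n - 6)*(n + 2)*(n + 5)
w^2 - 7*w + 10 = (w - 5)*(w - 2)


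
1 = 1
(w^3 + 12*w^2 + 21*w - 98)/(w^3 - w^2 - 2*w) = (w^2 + 14*w + 49)/(w*(w + 1))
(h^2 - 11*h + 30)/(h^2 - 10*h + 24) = (h - 5)/(h - 4)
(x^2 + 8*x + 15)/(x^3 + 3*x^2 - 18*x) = (x^2 + 8*x + 15)/(x*(x^2 + 3*x - 18))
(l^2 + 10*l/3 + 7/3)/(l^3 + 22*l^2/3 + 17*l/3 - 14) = (l + 1)/(l^2 + 5*l - 6)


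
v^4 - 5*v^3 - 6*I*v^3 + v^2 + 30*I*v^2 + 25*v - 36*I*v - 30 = (v - 3)*(v - 2)*(v - 5*I)*(v - I)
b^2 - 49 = (b - 7)*(b + 7)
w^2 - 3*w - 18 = (w - 6)*(w + 3)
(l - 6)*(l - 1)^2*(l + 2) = l^4 - 6*l^3 - 3*l^2 + 20*l - 12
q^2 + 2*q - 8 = (q - 2)*(q + 4)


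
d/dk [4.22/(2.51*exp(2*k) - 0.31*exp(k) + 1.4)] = (1.3082 - 21.1844*exp(k))*exp(k)/(2.51*exp(2*k) - 0.31*exp(k) + 1.4)^2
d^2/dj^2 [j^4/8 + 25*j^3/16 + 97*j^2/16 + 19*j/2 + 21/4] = 3*j^2/2 + 75*j/8 + 97/8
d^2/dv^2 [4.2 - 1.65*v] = 0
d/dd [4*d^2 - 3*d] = 8*d - 3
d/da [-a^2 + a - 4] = 1 - 2*a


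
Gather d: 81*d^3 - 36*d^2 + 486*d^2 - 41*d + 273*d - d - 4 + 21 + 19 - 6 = 81*d^3 + 450*d^2 + 231*d + 30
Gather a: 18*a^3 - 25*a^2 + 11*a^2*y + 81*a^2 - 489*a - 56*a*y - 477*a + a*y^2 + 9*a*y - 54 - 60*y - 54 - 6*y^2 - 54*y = 18*a^3 + a^2*(11*y + 56) + a*(y^2 - 47*y - 966) - 6*y^2 - 114*y - 108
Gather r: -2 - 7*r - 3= -7*r - 5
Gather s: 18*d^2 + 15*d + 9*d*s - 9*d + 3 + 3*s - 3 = 18*d^2 + 6*d + s*(9*d + 3)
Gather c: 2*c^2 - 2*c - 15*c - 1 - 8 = 2*c^2 - 17*c - 9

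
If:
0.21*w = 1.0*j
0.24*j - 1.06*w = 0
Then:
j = 0.00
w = 0.00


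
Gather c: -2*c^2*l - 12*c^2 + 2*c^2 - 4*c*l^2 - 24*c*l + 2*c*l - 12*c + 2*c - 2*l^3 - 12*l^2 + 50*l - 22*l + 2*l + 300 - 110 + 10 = c^2*(-2*l - 10) + c*(-4*l^2 - 22*l - 10) - 2*l^3 - 12*l^2 + 30*l + 200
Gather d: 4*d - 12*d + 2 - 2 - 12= -8*d - 12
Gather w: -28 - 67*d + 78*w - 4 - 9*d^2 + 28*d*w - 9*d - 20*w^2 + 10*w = -9*d^2 - 76*d - 20*w^2 + w*(28*d + 88) - 32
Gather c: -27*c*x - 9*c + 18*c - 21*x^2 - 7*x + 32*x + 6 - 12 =c*(9 - 27*x) - 21*x^2 + 25*x - 6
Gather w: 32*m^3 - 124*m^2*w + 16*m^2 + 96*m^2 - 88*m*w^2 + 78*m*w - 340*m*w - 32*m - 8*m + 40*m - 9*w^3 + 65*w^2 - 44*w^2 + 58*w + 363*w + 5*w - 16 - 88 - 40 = 32*m^3 + 112*m^2 - 9*w^3 + w^2*(21 - 88*m) + w*(-124*m^2 - 262*m + 426) - 144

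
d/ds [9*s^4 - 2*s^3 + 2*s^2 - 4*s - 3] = 36*s^3 - 6*s^2 + 4*s - 4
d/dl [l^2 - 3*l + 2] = 2*l - 3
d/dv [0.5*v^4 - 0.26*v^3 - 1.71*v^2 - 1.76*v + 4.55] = 2.0*v^3 - 0.78*v^2 - 3.42*v - 1.76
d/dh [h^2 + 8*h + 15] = 2*h + 8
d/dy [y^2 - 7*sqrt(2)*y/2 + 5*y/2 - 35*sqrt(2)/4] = 2*y - 7*sqrt(2)/2 + 5/2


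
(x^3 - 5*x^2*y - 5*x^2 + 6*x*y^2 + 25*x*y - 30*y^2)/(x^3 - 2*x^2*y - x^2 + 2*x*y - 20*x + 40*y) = (x - 3*y)/(x + 4)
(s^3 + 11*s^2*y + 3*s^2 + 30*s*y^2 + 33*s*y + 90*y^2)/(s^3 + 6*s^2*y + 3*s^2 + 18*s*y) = (s + 5*y)/s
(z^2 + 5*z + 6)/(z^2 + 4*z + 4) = (z + 3)/(z + 2)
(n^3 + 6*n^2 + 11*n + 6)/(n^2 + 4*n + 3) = n + 2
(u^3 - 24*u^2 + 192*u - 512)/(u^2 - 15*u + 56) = (u^2 - 16*u + 64)/(u - 7)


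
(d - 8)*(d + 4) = d^2 - 4*d - 32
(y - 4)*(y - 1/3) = y^2 - 13*y/3 + 4/3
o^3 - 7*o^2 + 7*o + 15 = (o - 5)*(o - 3)*(o + 1)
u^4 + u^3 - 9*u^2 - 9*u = u*(u - 3)*(u + 1)*(u + 3)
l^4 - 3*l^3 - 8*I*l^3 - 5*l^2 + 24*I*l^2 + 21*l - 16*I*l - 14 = (l - 2)*(l - 1)*(l - 7*I)*(l - I)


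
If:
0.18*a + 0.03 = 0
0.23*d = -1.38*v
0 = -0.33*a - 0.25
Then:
No Solution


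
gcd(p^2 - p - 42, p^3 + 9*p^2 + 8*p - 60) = p + 6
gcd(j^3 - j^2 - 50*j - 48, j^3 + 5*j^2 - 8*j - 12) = j^2 + 7*j + 6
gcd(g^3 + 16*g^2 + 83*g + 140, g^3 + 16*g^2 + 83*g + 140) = g^3 + 16*g^2 + 83*g + 140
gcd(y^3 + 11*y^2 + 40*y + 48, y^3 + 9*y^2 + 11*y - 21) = y + 3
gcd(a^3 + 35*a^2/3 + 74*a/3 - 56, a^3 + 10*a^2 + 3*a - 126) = a^2 + 13*a + 42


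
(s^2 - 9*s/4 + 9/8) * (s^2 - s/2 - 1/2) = s^4 - 11*s^3/4 + 7*s^2/4 + 9*s/16 - 9/16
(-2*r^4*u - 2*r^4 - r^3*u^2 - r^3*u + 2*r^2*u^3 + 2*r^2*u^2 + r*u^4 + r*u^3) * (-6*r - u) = 12*r^5*u + 12*r^5 + 8*r^4*u^2 + 8*r^4*u - 11*r^3*u^3 - 11*r^3*u^2 - 8*r^2*u^4 - 8*r^2*u^3 - r*u^5 - r*u^4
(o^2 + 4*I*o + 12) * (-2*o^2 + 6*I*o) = -2*o^4 - 2*I*o^3 - 48*o^2 + 72*I*o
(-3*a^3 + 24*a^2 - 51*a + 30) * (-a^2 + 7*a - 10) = 3*a^5 - 45*a^4 + 249*a^3 - 627*a^2 + 720*a - 300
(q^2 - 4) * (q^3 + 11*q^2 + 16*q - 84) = q^5 + 11*q^4 + 12*q^3 - 128*q^2 - 64*q + 336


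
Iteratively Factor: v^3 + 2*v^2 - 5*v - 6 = (v + 1)*(v^2 + v - 6) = (v + 1)*(v + 3)*(v - 2)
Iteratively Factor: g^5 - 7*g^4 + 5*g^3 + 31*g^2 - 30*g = (g - 5)*(g^4 - 2*g^3 - 5*g^2 + 6*g) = (g - 5)*(g + 2)*(g^3 - 4*g^2 + 3*g) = g*(g - 5)*(g + 2)*(g^2 - 4*g + 3) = g*(g - 5)*(g - 3)*(g + 2)*(g - 1)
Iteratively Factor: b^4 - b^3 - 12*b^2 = (b)*(b^3 - b^2 - 12*b) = b^2*(b^2 - b - 12) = b^2*(b - 4)*(b + 3)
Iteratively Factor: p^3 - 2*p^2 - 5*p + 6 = (p + 2)*(p^2 - 4*p + 3) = (p - 1)*(p + 2)*(p - 3)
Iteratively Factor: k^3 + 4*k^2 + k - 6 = (k - 1)*(k^2 + 5*k + 6) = (k - 1)*(k + 3)*(k + 2)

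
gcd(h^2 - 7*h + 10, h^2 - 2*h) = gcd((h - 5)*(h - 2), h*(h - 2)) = h - 2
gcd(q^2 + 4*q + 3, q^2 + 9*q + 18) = q + 3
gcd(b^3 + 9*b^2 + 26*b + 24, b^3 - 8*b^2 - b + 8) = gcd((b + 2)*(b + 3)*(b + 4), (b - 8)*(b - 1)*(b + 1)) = 1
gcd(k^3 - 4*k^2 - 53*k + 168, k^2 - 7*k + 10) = 1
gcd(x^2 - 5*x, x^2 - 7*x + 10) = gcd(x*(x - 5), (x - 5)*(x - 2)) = x - 5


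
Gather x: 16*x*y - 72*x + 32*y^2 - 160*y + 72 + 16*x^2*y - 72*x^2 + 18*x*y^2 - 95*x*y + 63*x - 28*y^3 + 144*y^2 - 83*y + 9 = x^2*(16*y - 72) + x*(18*y^2 - 79*y - 9) - 28*y^3 + 176*y^2 - 243*y + 81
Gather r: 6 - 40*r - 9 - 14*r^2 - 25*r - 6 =-14*r^2 - 65*r - 9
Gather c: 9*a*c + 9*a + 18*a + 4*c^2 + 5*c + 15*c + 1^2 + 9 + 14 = 27*a + 4*c^2 + c*(9*a + 20) + 24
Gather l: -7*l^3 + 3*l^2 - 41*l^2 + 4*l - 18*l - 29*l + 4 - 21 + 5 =-7*l^3 - 38*l^2 - 43*l - 12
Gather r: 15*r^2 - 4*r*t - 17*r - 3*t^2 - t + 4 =15*r^2 + r*(-4*t - 17) - 3*t^2 - t + 4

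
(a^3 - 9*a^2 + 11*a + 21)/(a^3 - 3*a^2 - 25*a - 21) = (a - 3)/(a + 3)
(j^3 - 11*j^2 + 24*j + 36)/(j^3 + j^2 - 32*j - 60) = (j^2 - 5*j - 6)/(j^2 + 7*j + 10)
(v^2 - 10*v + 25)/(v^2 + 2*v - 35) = (v - 5)/(v + 7)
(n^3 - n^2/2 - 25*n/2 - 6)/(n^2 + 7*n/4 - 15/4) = 2*(2*n^2 - 7*n - 4)/(4*n - 5)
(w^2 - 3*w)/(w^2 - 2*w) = (w - 3)/(w - 2)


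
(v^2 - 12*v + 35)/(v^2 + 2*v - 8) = (v^2 - 12*v + 35)/(v^2 + 2*v - 8)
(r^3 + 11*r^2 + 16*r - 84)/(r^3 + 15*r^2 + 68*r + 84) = (r - 2)/(r + 2)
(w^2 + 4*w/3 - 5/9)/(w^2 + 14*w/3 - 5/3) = (w + 5/3)/(w + 5)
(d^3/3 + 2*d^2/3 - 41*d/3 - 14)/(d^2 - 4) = (d^3 + 2*d^2 - 41*d - 42)/(3*(d^2 - 4))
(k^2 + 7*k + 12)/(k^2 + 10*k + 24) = (k + 3)/(k + 6)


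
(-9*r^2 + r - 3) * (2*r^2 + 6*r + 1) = -18*r^4 - 52*r^3 - 9*r^2 - 17*r - 3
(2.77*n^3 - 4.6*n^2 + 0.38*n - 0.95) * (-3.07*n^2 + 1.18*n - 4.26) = -8.5039*n^5 + 17.3906*n^4 - 18.3948*n^3 + 22.9609*n^2 - 2.7398*n + 4.047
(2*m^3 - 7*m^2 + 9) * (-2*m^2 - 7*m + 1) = -4*m^5 + 51*m^3 - 25*m^2 - 63*m + 9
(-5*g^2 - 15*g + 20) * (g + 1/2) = -5*g^3 - 35*g^2/2 + 25*g/2 + 10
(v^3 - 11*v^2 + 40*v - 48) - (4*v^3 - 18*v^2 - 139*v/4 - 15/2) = -3*v^3 + 7*v^2 + 299*v/4 - 81/2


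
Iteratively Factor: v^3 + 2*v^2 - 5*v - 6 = (v + 3)*(v^2 - v - 2) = (v - 2)*(v + 3)*(v + 1)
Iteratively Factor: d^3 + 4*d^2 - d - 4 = (d - 1)*(d^2 + 5*d + 4) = (d - 1)*(d + 4)*(d + 1)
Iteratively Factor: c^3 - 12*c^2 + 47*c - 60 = (c - 5)*(c^2 - 7*c + 12) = (c - 5)*(c - 4)*(c - 3)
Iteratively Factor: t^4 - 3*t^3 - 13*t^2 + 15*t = (t - 5)*(t^3 + 2*t^2 - 3*t) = (t - 5)*(t - 1)*(t^2 + 3*t) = t*(t - 5)*(t - 1)*(t + 3)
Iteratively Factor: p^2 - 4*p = (p)*(p - 4)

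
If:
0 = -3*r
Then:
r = 0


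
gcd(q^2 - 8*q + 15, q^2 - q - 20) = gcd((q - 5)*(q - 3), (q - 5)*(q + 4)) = q - 5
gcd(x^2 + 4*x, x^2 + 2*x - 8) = x + 4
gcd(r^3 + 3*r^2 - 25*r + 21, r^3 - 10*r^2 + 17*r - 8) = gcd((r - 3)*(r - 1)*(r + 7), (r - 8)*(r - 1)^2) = r - 1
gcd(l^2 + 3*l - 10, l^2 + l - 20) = l + 5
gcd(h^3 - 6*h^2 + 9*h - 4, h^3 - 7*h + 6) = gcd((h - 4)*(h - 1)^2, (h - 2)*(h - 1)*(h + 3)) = h - 1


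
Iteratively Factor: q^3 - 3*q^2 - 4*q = (q + 1)*(q^2 - 4*q) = q*(q + 1)*(q - 4)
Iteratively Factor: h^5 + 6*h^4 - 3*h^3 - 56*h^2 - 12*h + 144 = (h - 2)*(h^4 + 8*h^3 + 13*h^2 - 30*h - 72) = (h - 2)^2*(h^3 + 10*h^2 + 33*h + 36) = (h - 2)^2*(h + 3)*(h^2 + 7*h + 12) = (h - 2)^2*(h + 3)^2*(h + 4)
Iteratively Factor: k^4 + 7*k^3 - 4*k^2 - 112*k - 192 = (k + 4)*(k^3 + 3*k^2 - 16*k - 48) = (k + 4)^2*(k^2 - k - 12) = (k - 4)*(k + 4)^2*(k + 3)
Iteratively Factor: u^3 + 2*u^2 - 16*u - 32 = (u + 4)*(u^2 - 2*u - 8) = (u - 4)*(u + 4)*(u + 2)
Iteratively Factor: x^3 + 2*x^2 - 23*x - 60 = (x - 5)*(x^2 + 7*x + 12) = (x - 5)*(x + 3)*(x + 4)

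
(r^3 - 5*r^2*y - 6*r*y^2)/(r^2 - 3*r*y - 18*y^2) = r*(r + y)/(r + 3*y)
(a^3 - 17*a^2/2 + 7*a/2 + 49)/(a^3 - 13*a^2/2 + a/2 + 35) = (a - 7)/(a - 5)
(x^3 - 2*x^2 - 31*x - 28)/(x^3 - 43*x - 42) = (x + 4)/(x + 6)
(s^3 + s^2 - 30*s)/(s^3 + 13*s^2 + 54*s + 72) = s*(s - 5)/(s^2 + 7*s + 12)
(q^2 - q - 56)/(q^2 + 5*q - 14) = (q - 8)/(q - 2)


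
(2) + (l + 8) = l + 10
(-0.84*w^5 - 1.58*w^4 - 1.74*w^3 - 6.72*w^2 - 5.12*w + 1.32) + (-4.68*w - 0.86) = -0.84*w^5 - 1.58*w^4 - 1.74*w^3 - 6.72*w^2 - 9.8*w + 0.46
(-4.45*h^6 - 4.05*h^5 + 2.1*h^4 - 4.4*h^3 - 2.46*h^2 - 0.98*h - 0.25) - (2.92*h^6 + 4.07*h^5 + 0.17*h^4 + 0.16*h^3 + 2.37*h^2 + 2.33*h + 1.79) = -7.37*h^6 - 8.12*h^5 + 1.93*h^4 - 4.56*h^3 - 4.83*h^2 - 3.31*h - 2.04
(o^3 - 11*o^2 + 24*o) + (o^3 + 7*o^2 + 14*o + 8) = 2*o^3 - 4*o^2 + 38*o + 8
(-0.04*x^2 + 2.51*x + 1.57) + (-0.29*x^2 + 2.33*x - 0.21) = -0.33*x^2 + 4.84*x + 1.36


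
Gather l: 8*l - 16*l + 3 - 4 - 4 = -8*l - 5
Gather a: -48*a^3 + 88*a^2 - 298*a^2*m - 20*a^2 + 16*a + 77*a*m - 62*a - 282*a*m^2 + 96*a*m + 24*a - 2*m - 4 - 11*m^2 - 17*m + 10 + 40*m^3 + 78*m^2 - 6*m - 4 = -48*a^3 + a^2*(68 - 298*m) + a*(-282*m^2 + 173*m - 22) + 40*m^3 + 67*m^2 - 25*m + 2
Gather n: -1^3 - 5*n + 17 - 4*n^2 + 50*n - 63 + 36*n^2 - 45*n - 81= 32*n^2 - 128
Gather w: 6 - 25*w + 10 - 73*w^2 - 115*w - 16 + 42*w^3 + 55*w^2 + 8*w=42*w^3 - 18*w^2 - 132*w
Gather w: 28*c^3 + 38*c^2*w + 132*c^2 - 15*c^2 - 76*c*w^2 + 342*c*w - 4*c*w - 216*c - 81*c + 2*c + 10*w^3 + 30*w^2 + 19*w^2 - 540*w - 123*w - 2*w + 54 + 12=28*c^3 + 117*c^2 - 295*c + 10*w^3 + w^2*(49 - 76*c) + w*(38*c^2 + 338*c - 665) + 66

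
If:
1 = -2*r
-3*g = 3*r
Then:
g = 1/2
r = -1/2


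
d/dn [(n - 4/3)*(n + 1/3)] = 2*n - 1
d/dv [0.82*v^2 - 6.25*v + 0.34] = 1.64*v - 6.25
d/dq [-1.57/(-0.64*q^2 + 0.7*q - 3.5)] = (1.099 - 2.0096*q)/(0.64*q^2 - 0.7*q + 3.5)^2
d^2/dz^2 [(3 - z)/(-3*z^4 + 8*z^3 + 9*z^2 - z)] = 2*(54*z^7 - 462*z^6 + 1191*z^5 - 216*z^4 - 1657*z^3 - 657*z^2 + 81*z - 3)/(z^3*(27*z^9 - 216*z^8 + 333*z^7 + 811*z^6 - 1143*z^5 - 1914*z^4 - 288*z^3 + 219*z^2 - 27*z + 1))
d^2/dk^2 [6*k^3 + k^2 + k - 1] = 36*k + 2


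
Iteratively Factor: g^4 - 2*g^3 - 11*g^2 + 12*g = (g + 3)*(g^3 - 5*g^2 + 4*g) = (g - 4)*(g + 3)*(g^2 - g) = g*(g - 4)*(g + 3)*(g - 1)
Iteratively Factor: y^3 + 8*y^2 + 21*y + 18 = (y + 2)*(y^2 + 6*y + 9) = (y + 2)*(y + 3)*(y + 3)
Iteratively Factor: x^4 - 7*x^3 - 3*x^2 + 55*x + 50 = (x + 1)*(x^3 - 8*x^2 + 5*x + 50) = (x - 5)*(x + 1)*(x^2 - 3*x - 10) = (x - 5)^2*(x + 1)*(x + 2)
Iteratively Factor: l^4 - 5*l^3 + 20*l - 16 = (l - 4)*(l^3 - l^2 - 4*l + 4) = (l - 4)*(l - 1)*(l^2 - 4) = (l - 4)*(l - 2)*(l - 1)*(l + 2)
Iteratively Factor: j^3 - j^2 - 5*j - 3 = (j - 3)*(j^2 + 2*j + 1) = (j - 3)*(j + 1)*(j + 1)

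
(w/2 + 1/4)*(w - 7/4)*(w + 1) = w^3/2 - w^2/8 - 17*w/16 - 7/16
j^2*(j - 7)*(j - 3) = j^4 - 10*j^3 + 21*j^2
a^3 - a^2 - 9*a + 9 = (a - 3)*(a - 1)*(a + 3)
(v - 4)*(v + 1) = v^2 - 3*v - 4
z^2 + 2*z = z*(z + 2)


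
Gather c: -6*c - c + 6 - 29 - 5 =-7*c - 28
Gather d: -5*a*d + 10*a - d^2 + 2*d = 10*a - d^2 + d*(2 - 5*a)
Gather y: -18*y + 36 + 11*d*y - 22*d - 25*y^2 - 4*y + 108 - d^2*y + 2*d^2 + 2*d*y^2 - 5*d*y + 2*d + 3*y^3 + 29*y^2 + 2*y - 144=2*d^2 - 20*d + 3*y^3 + y^2*(2*d + 4) + y*(-d^2 + 6*d - 20)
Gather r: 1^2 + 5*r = 5*r + 1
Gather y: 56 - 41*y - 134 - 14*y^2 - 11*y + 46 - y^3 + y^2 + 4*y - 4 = -y^3 - 13*y^2 - 48*y - 36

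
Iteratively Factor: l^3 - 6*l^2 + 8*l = (l)*(l^2 - 6*l + 8) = l*(l - 2)*(l - 4)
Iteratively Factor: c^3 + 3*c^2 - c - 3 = (c - 1)*(c^2 + 4*c + 3) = (c - 1)*(c + 3)*(c + 1)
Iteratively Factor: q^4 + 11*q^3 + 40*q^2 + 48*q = (q + 4)*(q^3 + 7*q^2 + 12*q) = (q + 4)^2*(q^2 + 3*q) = q*(q + 4)^2*(q + 3)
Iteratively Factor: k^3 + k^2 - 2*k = (k + 2)*(k^2 - k) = k*(k + 2)*(k - 1)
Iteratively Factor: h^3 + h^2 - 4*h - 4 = (h + 1)*(h^2 - 4) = (h + 1)*(h + 2)*(h - 2)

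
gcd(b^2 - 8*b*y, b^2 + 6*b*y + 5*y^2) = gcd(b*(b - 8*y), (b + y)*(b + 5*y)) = 1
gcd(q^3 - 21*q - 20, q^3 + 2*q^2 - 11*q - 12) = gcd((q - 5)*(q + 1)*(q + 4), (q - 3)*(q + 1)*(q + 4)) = q^2 + 5*q + 4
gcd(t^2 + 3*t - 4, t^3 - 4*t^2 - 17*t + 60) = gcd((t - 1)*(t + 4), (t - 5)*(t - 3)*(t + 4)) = t + 4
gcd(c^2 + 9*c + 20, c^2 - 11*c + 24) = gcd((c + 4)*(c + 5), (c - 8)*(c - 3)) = 1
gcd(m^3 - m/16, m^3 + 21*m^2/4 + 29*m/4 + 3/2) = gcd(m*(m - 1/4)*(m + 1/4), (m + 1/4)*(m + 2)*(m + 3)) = m + 1/4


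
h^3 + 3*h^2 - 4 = (h - 1)*(h + 2)^2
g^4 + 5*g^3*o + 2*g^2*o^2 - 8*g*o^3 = g*(g - o)*(g + 2*o)*(g + 4*o)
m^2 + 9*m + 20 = (m + 4)*(m + 5)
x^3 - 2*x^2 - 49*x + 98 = (x - 7)*(x - 2)*(x + 7)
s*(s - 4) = s^2 - 4*s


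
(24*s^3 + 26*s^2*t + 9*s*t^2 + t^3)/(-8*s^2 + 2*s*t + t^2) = (-6*s^2 - 5*s*t - t^2)/(2*s - t)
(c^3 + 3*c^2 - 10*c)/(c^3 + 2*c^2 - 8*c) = (c + 5)/(c + 4)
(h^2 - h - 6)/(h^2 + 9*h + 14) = (h - 3)/(h + 7)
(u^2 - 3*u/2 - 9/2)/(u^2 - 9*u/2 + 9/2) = (2*u + 3)/(2*u - 3)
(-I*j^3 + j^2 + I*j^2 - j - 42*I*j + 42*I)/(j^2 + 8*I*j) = (-I*j^3 + j^2 + I*j^2 - j - 42*I*j + 42*I)/(j*(j + 8*I))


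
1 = 1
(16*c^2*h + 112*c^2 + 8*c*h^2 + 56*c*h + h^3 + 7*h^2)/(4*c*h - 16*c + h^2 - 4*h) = (4*c*h + 28*c + h^2 + 7*h)/(h - 4)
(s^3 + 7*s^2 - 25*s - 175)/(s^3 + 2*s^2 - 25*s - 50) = (s + 7)/(s + 2)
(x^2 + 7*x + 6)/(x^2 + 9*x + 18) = (x + 1)/(x + 3)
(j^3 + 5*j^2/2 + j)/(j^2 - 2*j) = (j^2 + 5*j/2 + 1)/(j - 2)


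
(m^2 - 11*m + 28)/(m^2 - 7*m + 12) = (m - 7)/(m - 3)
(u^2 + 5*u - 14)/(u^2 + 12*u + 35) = (u - 2)/(u + 5)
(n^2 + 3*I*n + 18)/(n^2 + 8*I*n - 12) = (n - 3*I)/(n + 2*I)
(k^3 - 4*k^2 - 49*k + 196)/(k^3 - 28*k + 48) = (k^2 - 49)/(k^2 + 4*k - 12)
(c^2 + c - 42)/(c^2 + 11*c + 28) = (c - 6)/(c + 4)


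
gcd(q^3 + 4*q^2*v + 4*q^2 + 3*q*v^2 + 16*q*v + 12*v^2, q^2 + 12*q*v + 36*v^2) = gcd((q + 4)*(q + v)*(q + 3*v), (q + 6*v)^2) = 1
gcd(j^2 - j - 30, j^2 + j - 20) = j + 5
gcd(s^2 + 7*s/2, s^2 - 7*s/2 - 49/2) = s + 7/2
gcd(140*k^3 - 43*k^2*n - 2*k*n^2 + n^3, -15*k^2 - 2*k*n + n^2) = 5*k - n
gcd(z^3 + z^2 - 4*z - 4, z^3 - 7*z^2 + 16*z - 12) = z - 2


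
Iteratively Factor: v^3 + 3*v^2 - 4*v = (v + 4)*(v^2 - v) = v*(v + 4)*(v - 1)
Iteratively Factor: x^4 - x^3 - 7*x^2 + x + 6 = (x + 2)*(x^3 - 3*x^2 - x + 3) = (x - 1)*(x + 2)*(x^2 - 2*x - 3) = (x - 3)*(x - 1)*(x + 2)*(x + 1)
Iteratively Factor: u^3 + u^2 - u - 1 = (u + 1)*(u^2 - 1) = (u - 1)*(u + 1)*(u + 1)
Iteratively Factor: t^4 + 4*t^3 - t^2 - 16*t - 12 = (t + 1)*(t^3 + 3*t^2 - 4*t - 12) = (t + 1)*(t + 3)*(t^2 - 4) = (t - 2)*(t + 1)*(t + 3)*(t + 2)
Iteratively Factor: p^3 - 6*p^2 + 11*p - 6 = (p - 3)*(p^2 - 3*p + 2) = (p - 3)*(p - 1)*(p - 2)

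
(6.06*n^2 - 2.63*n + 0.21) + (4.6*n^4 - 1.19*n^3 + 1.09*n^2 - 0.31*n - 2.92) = 4.6*n^4 - 1.19*n^3 + 7.15*n^2 - 2.94*n - 2.71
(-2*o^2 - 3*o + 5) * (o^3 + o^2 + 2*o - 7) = -2*o^5 - 5*o^4 - 2*o^3 + 13*o^2 + 31*o - 35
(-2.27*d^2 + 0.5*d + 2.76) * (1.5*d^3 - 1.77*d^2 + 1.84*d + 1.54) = -3.405*d^5 + 4.7679*d^4 - 0.9218*d^3 - 7.461*d^2 + 5.8484*d + 4.2504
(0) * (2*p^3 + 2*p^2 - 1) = 0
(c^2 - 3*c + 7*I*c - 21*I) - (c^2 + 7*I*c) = -3*c - 21*I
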